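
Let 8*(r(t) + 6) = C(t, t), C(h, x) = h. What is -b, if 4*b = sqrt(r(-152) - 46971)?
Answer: -I*sqrt(11749)/2 ≈ -54.196*I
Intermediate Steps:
r(t) = -6 + t/8
b = I*sqrt(11749)/2 (b = sqrt((-6 + (1/8)*(-152)) - 46971)/4 = sqrt((-6 - 19) - 46971)/4 = sqrt(-25 - 46971)/4 = sqrt(-46996)/4 = (2*I*sqrt(11749))/4 = I*sqrt(11749)/2 ≈ 54.196*I)
-b = -I*sqrt(11749)/2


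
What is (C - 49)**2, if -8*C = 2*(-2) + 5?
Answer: 154449/64 ≈ 2413.3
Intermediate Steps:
C = -1/8 (C = -(2*(-2) + 5)/8 = -(-4 + 5)/8 = -1/8*1 = -1/8 ≈ -0.12500)
(C - 49)**2 = (-1/8 - 49)**2 = (-393/8)**2 = 154449/64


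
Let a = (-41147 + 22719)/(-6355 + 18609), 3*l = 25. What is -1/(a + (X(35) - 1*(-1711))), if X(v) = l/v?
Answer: -128667/219986378 ≈ -0.00058489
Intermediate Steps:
l = 25/3 (l = (⅓)*25 = 25/3 ≈ 8.3333)
a = -9214/6127 (a = -18428/12254 = -18428*1/12254 = -9214/6127 ≈ -1.5038)
X(v) = 25/(3*v)
-1/(a + (X(35) - 1*(-1711))) = -1/(-9214/6127 + ((25/3)/35 - 1*(-1711))) = -1/(-9214/6127 + ((25/3)*(1/35) + 1711)) = -1/(-9214/6127 + (5/21 + 1711)) = -1/(-9214/6127 + 35936/21) = -1/219986378/128667 = -1*128667/219986378 = -128667/219986378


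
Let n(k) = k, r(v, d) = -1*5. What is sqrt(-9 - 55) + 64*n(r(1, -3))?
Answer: -320 + 8*I ≈ -320.0 + 8.0*I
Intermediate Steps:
r(v, d) = -5
sqrt(-9 - 55) + 64*n(r(1, -3)) = sqrt(-9 - 55) + 64*(-5) = sqrt(-64) - 320 = 8*I - 320 = -320 + 8*I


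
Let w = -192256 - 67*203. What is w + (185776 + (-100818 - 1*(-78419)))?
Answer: -42480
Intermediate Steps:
w = -205857 (w = -192256 - 1*13601 = -192256 - 13601 = -205857)
w + (185776 + (-100818 - 1*(-78419))) = -205857 + (185776 + (-100818 - 1*(-78419))) = -205857 + (185776 + (-100818 + 78419)) = -205857 + (185776 - 22399) = -205857 + 163377 = -42480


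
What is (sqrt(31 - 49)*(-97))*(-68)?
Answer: 19788*I*sqrt(2) ≈ 27984.0*I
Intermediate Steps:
(sqrt(31 - 49)*(-97))*(-68) = (sqrt(-18)*(-97))*(-68) = ((3*I*sqrt(2))*(-97))*(-68) = -291*I*sqrt(2)*(-68) = 19788*I*sqrt(2)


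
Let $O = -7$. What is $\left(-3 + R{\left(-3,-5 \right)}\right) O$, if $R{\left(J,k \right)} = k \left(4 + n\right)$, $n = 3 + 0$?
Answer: $266$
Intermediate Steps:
$n = 3$
$R{\left(J,k \right)} = 7 k$ ($R{\left(J,k \right)} = k \left(4 + 3\right) = k 7 = 7 k$)
$\left(-3 + R{\left(-3,-5 \right)}\right) O = \left(-3 + 7 \left(-5\right)\right) \left(-7\right) = \left(-3 - 35\right) \left(-7\right) = \left(-38\right) \left(-7\right) = 266$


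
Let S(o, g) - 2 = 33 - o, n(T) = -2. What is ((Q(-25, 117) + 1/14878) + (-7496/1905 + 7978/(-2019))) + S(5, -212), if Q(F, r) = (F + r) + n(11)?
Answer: 2138519802701/19074563070 ≈ 112.11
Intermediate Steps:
Q(F, r) = -2 + F + r (Q(F, r) = (F + r) - 2 = -2 + F + r)
S(o, g) = 35 - o (S(o, g) = 2 + (33 - o) = 35 - o)
((Q(-25, 117) + 1/14878) + (-7496/1905 + 7978/(-2019))) + S(5, -212) = (((-2 - 25 + 117) + 1/14878) + (-7496/1905 + 7978/(-2019))) + (35 - 1*5) = ((90 + 1/14878) + (-7496*1/1905 + 7978*(-1/2019))) + (35 - 5) = (1339021/14878 + (-7496/1905 - 7978/2019)) + 30 = (1339021/14878 - 10110838/1282065) + 30 = 1566282910601/19074563070 + 30 = 2138519802701/19074563070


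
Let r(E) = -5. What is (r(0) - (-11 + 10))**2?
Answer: 16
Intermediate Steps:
(r(0) - (-11 + 10))**2 = (-5 - (-11 + 10))**2 = (-5 - 1*(-1))**2 = (-5 + 1)**2 = (-4)**2 = 16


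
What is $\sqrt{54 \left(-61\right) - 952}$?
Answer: $i \sqrt{4246} \approx 65.161 i$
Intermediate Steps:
$\sqrt{54 \left(-61\right) - 952} = \sqrt{-3294 - 952} = \sqrt{-4246} = i \sqrt{4246}$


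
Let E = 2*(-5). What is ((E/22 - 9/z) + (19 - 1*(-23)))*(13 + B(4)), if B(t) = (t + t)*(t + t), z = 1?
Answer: 2506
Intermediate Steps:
E = -10
B(t) = 4*t² (B(t) = (2*t)*(2*t) = 4*t²)
((E/22 - 9/z) + (19 - 1*(-23)))*(13 + B(4)) = ((-10/22 - 9/1) + (19 - 1*(-23)))*(13 + 4*4²) = ((-10*1/22 - 9*1) + (19 + 23))*(13 + 4*16) = ((-5/11 - 9) + 42)*(13 + 64) = (-104/11 + 42)*77 = (358/11)*77 = 2506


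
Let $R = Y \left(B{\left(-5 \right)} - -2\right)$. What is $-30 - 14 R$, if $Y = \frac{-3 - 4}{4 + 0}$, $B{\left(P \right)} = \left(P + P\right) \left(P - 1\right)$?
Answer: $1489$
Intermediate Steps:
$B{\left(P \right)} = 2 P \left(-1 + P\right)$
$Y = - \frac{7}{4} \approx -1.75$
$R = - \frac{217}{2}$ ($R = - \frac{7 \left(2 \left(-5\right) \left(-1 - 5\right) - -2\right)}{4} = - \frac{7 \left(2 \left(-5\right) \left(-6\right) + 2\right)}{4} = - \frac{7 \left(60 + 2\right)}{4} = \left(- \frac{7}{4}\right) 62 = - \frac{217}{2} \approx -108.5$)
$-30 - 14 R = -30 - -1519 = -30 + 1519 = 1489$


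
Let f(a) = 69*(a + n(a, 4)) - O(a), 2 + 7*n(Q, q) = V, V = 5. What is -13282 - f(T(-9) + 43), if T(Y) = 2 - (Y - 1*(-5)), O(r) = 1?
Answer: -116841/7 ≈ -16692.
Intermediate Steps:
n(Q, q) = 3/7 (n(Q, q) = -2/7 + (⅐)*5 = -2/7 + 5/7 = 3/7)
T(Y) = -3 - Y (T(Y) = 2 - (Y + 5) = 2 - (5 + Y) = 2 + (-5 - Y) = -3 - Y)
f(a) = 200/7 + 69*a (f(a) = 69*(a + 3/7) - 1*1 = 69*(3/7 + a) - 1 = (207/7 + 69*a) - 1 = 200/7 + 69*a)
-13282 - f(T(-9) + 43) = -13282 - (200/7 + 69*((-3 - 1*(-9)) + 43)) = -13282 - (200/7 + 69*((-3 + 9) + 43)) = -13282 - (200/7 + 69*(6 + 43)) = -13282 - (200/7 + 69*49) = -13282 - (200/7 + 3381) = -13282 - 1*23867/7 = -13282 - 23867/7 = -116841/7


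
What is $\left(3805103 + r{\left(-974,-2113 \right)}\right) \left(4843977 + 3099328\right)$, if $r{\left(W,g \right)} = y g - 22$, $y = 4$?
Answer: $30157782118845$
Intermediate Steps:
$r{\left(W,g \right)} = -22 + 4 g$ ($r{\left(W,g \right)} = 4 g - 22 = -22 + 4 g$)
$\left(3805103 + r{\left(-974,-2113 \right)}\right) \left(4843977 + 3099328\right) = \left(3805103 + \left(-22 + 4 \left(-2113\right)\right)\right) \left(4843977 + 3099328\right) = \left(3805103 - 8474\right) 7943305 = 3796629 \cdot 7943305 = 30157782118845$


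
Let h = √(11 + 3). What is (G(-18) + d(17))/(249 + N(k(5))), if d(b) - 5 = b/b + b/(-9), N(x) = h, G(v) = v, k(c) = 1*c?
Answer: -10375/185961 + 125*√14/557883 ≈ -0.054953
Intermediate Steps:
h = √14 ≈ 3.7417
k(c) = c
N(x) = √14
d(b) = 6 - b/9 (d(b) = 5 + (b/b + b/(-9)) = 5 + (1 + b*(-⅑)) = 5 + (1 - b/9) = 6 - b/9)
(G(-18) + d(17))/(249 + N(k(5))) = (-18 + (6 - ⅑*17))/(249 + √14) = (-18 + (6 - 17/9))/(249 + √14) = (-18 + 37/9)/(249 + √14) = -125/(9*(249 + √14))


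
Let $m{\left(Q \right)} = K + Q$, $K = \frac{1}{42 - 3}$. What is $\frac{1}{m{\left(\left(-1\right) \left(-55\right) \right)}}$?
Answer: $\frac{39}{2146} \approx 0.018173$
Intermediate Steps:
$K = \frac{1}{39} \approx 0.025641$
$m{\left(Q \right)} = \frac{1}{39} + Q$
$\frac{1}{m{\left(\left(-1\right) \left(-55\right) \right)}} = \frac{1}{\frac{1}{39} - -55} = \frac{1}{\frac{1}{39} + 55} = \frac{1}{\frac{2146}{39}} = \frac{39}{2146}$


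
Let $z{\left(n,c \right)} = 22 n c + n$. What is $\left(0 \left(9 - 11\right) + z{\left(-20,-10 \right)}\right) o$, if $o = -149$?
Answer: $-652620$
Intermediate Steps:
$z{\left(n,c \right)} = n + 22 c n$ ($z{\left(n,c \right)} = 22 c n + n = n + 22 c n$)
$\left(0 \left(9 - 11\right) + z{\left(-20,-10 \right)}\right) o = \left(0 \left(9 - 11\right) - 20 \left(1 + 22 \left(-10\right)\right)\right) \left(-149\right) = \left(0 \left(-2\right) - 20 \left(1 - 220\right)\right) \left(-149\right) = \left(0 - -4380\right) \left(-149\right) = \left(0 + 4380\right) \left(-149\right) = 4380 \left(-149\right) = -652620$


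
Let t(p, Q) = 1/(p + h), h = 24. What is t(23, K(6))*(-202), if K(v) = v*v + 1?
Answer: -202/47 ≈ -4.2979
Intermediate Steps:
K(v) = 1 + v**2 (K(v) = v**2 + 1 = 1 + v**2)
t(p, Q) = 1/(24 + p) (t(p, Q) = 1/(p + 24) = 1/(24 + p))
t(23, K(6))*(-202) = -202/(24 + 23) = -202/47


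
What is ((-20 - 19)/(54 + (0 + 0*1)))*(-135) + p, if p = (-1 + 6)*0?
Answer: 195/2 ≈ 97.500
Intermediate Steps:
p = 0 (p = 5*0 = 0)
((-20 - 19)/(54 + (0 + 0*1)))*(-135) + p = ((-20 - 19)/(54 + (0 + 0*1)))*(-135) + 0 = -39/(54 + (0 + 0))*(-135) + 0 = -39/(54 + 0)*(-135) + 0 = -39/54*(-135) + 0 = -39*1/54*(-135) + 0 = -13/18*(-135) + 0 = 195/2 + 0 = 195/2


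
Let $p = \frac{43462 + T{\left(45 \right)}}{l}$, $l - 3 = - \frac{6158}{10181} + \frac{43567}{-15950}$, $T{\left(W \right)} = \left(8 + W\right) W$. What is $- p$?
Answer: $\frac{7444954496650}{54614877} \approx 1.3632 \cdot 10^{5}$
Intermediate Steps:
$T{\left(W \right)} = W \left(8 + W\right)$
$l = - \frac{54614877}{162386950}$ ($l = 3 + \left(- \frac{6158}{10181} + \frac{43567}{-15950}\right) = 3 + \left(\left(-6158\right) \frac{1}{10181} + 43567 \left(- \frac{1}{15950}\right)\right) = 3 - \frac{541775727}{162386950} = - \frac{54614877}{162386950} \approx -0.33633$)
$p = - \frac{7444954496650}{54614877}$ ($p = \frac{43462 + 45 \left(8 + 45\right)}{- \frac{54614877}{162386950}} = \left(43462 + 45 \cdot 53\right) \left(- \frac{162386950}{54614877}\right) = \left(43462 + 2385\right) \left(- \frac{162386950}{54614877}\right) = 45847 \left(- \frac{162386950}{54614877}\right) = - \frac{7444954496650}{54614877} \approx -1.3632 \cdot 10^{5}$)
$- p = \left(-1\right) \left(- \frac{7444954496650}{54614877}\right) = \frac{7444954496650}{54614877}$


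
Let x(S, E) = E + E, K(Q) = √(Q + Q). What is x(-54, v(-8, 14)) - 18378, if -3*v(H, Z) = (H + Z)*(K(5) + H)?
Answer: -18346 - 4*√10 ≈ -18359.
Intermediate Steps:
K(Q) = √2*√Q (K(Q) = √(2*Q) = √2*√Q)
v(H, Z) = -(H + Z)*(H + √10)/3 (v(H, Z) = -(H + Z)*(√2*√5 + H)/3 = -(H + Z)*(√10 + H)/3 = -(H + Z)*(H + √10)/3)
x(S, E) = 2*E
x(-54, v(-8, 14)) - 18378 = 2*(-⅓*(-8)² - ⅓*(-8)*14 - ⅓*(-8)*√10 - ⅓*14*√10) - 18378 = 2*(-⅓*64 + 112/3 + 8*√10/3 - 14*√10/3) - 18378 = 2*(-64/3 + 112/3 + 8*√10/3 - 14*√10/3) - 18378 = 2*(16 - 2*√10) - 18378 = (32 - 4*√10) - 18378 = -18346 - 4*√10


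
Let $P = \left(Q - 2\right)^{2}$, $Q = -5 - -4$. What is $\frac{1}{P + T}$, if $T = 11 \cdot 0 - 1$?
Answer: $\frac{1}{8} \approx 0.125$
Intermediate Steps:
$Q = -1$ ($Q = -5 + 4 = -1$)
$P = 9$ ($P = \left(-1 - 2\right)^{2} = \left(-3\right)^{2} = 9$)
$T = -1$ ($T = 0 - 1 = -1$)
$\frac{1}{P + T} = \frac{1}{9 - 1} = \frac{1}{8}$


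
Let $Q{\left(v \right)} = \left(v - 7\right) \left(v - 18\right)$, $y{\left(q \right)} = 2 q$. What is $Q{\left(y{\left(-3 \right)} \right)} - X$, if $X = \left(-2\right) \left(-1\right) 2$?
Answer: $308$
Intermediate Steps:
$Q{\left(v \right)} = \left(-18 + v\right) \left(-7 + v\right)$ ($Q{\left(v \right)} = \left(-7 + v\right) \left(-18 + v\right) = \left(-18 + v\right) \left(-7 + v\right)$)
$X = 4$ ($X = 2 \cdot 2 = 4$)
$Q{\left(y{\left(-3 \right)} \right)} - X = \left(126 + \left(2 \left(-3\right)\right)^{2} - 25 \cdot 2 \left(-3\right)\right) - 4 = \left(126 + \left(-6\right)^{2} - -150\right) - 4 = \left(126 + 36 + 150\right) - 4 = 312 - 4 = 308$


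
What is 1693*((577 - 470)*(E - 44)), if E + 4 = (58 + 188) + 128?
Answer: 59055226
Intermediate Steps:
E = 370 (E = -4 + ((58 + 188) + 128) = -4 + (246 + 128) = -4 + 374 = 370)
1693*((577 - 470)*(E - 44)) = 1693*((577 - 470)*(370 - 44)) = 1693*(107*326) = 1693*34882 = 59055226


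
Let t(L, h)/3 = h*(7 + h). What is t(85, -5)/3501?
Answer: -10/1167 ≈ -0.0085690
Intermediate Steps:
t(L, h) = 3*h*(7 + h) (t(L, h) = 3*(h*(7 + h)) = 3*h*(7 + h))
t(85, -5)/3501 = (3*(-5)*(7 - 5))/3501 = (3*(-5)*2)*(1/3501) = -30*1/3501 = -10/1167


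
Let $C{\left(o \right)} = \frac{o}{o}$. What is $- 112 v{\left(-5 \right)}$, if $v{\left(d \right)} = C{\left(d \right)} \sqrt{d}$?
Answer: $- 112 i \sqrt{5} \approx - 250.44 i$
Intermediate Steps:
$C{\left(o \right)} = 1$
$v{\left(d \right)} = \sqrt{d}$ ($v{\left(d \right)} = 1 \sqrt{d} = \sqrt{d}$)
$- 112 v{\left(-5 \right)} = - 112 \sqrt{-5} = - 112 i \sqrt{5}$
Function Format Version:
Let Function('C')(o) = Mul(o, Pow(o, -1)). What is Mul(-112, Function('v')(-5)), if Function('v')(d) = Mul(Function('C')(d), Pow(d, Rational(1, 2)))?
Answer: Mul(-112, I, Pow(5, Rational(1, 2))) ≈ Mul(-250.44, I)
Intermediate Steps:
Function('C')(o) = 1
Function('v')(d) = Pow(d, Rational(1, 2)) (Function('v')(d) = Mul(1, Pow(d, Rational(1, 2))) = Pow(d, Rational(1, 2)))
Mul(-112, Function('v')(-5)) = Mul(-112, Pow(-5, Rational(1, 2))) = Mul(-112, Mul(I, Pow(5, Rational(1, 2)))) = Mul(-112, I, Pow(5, Rational(1, 2)))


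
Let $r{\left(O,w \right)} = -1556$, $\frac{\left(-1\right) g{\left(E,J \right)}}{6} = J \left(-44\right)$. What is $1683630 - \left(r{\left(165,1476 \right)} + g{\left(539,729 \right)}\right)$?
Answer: $1492730$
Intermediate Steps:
$g{\left(E,J \right)} = 264 J$ ($g{\left(E,J \right)} = - 6 J \left(-44\right) = - 6 \left(- 44 J\right) = 264 J$)
$1683630 - \left(r{\left(165,1476 \right)} + g{\left(539,729 \right)}\right) = 1683630 - \left(-1556 + 264 \cdot 729\right) = 1683630 - \left(-1556 + 192456\right) = 1683630 - 190900 = 1492730$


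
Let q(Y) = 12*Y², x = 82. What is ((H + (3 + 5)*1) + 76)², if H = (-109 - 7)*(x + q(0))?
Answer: 88887184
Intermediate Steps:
H = -9512 (H = (-109 - 7)*(82 + 12*0²) = -116*(82 + 12*0) = -116*(82 + 0) = -116*82 = -9512)
((H + (3 + 5)*1) + 76)² = ((-9512 + (3 + 5)*1) + 76)² = ((-9512 + 8*1) + 76)² = ((-9512 + 8) + 76)² = (-9504 + 76)² = (-9428)² = 88887184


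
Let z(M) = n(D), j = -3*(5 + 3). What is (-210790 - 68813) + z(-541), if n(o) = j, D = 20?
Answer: -279627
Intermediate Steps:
j = -24 (j = -3*8 = -24)
n(o) = -24
z(M) = -24
(-210790 - 68813) + z(-541) = (-210790 - 68813) - 24 = -279603 - 24 = -279627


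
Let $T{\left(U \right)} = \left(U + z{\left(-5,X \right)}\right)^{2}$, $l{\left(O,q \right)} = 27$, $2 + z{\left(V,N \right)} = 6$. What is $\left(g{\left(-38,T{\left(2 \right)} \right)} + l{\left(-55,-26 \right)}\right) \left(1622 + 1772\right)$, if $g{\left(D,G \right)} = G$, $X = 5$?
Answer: $213822$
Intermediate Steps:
$z{\left(V,N \right)} = 4$ ($z{\left(V,N \right)} = -2 + 6 = 4$)
$T{\left(U \right)} = \left(4 + U\right)^{2}$ ($T{\left(U \right)} = \left(U + 4\right)^{2} = \left(4 + U\right)^{2}$)
$\left(g{\left(-38,T{\left(2 \right)} \right)} + l{\left(-55,-26 \right)}\right) \left(1622 + 1772\right) = \left(\left(4 + 2\right)^{2} + 27\right) \left(1622 + 1772\right) = \left(6^{2} + 27\right) 3394 = \left(36 + 27\right) 3394 = 63 \cdot 3394 = 213822$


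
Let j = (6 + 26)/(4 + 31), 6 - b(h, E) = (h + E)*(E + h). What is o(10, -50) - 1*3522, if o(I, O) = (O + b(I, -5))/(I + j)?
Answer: -1347819/382 ≈ -3528.3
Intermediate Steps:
b(h, E) = 6 - (E + h)² (b(h, E) = 6 - (h + E)*(E + h) = 6 - (E + h)*(E + h) = 6 - (E + h)²)
j = 32/35 ≈ 0.91429
o(I, O) = (6 + O - (-5 + I)²)/(32/35 + I) (o(I, O) = (O + (6 - (-5 + I)²))/(I + 32/35) = (6 + O - (-5 + I)²)/(32/35 + I))
o(10, -50) - 1*3522 = 35*(6 - 50 - (-5 + 10)²)/(32 + 35*10) - 1*3522 = 35*(6 - 50 - 1*5²)/(32 + 350) - 3522 = 35*(6 - 50 - 1*25)/382 - 3522 = 35*(1/382)*(6 - 50 - 25) - 3522 = 35*(1/382)*(-69) - 3522 = -2415/382 - 3522 = -1347819/382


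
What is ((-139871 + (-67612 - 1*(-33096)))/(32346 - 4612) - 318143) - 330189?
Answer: -17981014075/27734 ≈ -6.4834e+5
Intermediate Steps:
((-139871 + (-67612 - 1*(-33096)))/(32346 - 4612) - 318143) - 330189 = ((-139871 + (-67612 + 33096))/27734 - 318143) - 330189 = ((-139871 - 34516)*(1/27734) - 318143) - 330189 = (-174387*1/27734 - 318143) - 330189 = (-174387/27734 - 318143) - 330189 = -8823552349/27734 - 330189 = -17981014075/27734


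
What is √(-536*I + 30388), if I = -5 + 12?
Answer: 2*√6659 ≈ 163.21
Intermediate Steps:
I = 7
√(-536*I + 30388) = √(-536*7 + 30388) = √(-3752 + 30388) = √26636 = 2*√6659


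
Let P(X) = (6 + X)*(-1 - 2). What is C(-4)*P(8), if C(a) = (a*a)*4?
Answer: -2688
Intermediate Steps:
C(a) = 4*a² (C(a) = a²*4 = 4*a²)
P(X) = -18 - 3*X (P(X) = (6 + X)*(-3) = -18 - 3*X)
C(-4)*P(8) = (4*(-4)²)*(-18 - 3*8) = (4*16)*(-18 - 24) = 64*(-42) = -2688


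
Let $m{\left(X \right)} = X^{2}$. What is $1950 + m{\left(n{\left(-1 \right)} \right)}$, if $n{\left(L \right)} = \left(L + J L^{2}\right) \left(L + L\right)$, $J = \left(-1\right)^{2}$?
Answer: $1950$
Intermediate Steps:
$J = 1$
$n{\left(L \right)} = 2 L \left(L + L^{2}\right)$ ($n{\left(L \right)} = \left(L + 1 L^{2}\right) \left(L + L\right) = \left(L + L^{2}\right) 2 L = 2 L \left(L + L^{2}\right)$)
$1950 + m{\left(n{\left(-1 \right)} \right)} = 1950 + \left(2 \left(-1\right)^{2} \left(1 - 1\right)\right)^{2} = 1950 + \left(2 \cdot 1 \cdot 0\right)^{2} = 1950 + 0^{2} = 1950 + 0 = 1950$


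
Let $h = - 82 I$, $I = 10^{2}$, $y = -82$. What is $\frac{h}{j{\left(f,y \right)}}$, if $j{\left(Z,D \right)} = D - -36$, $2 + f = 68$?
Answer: $\frac{4100}{23} \approx 178.26$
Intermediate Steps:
$f = 66$ ($f = -2 + 68 = 66$)
$I = 100$
$j{\left(Z,D \right)} = 36 + D$ ($j{\left(Z,D \right)} = D + 36 = 36 + D$)
$h = -8200$ ($h = \left(-82\right) 100 = -8200$)
$\frac{h}{j{\left(f,y \right)}} = - \frac{8200}{36 - 82} = - \frac{8200}{-46} = \left(-8200\right) \left(- \frac{1}{46}\right) = \frac{4100}{23}$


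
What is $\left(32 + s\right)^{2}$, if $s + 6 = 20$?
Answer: $2116$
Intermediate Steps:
$s = 14$ ($s = -6 + 20 = 14$)
$\left(32 + s\right)^{2} = \left(32 + 14\right)^{2} = 46^{2} = 2116$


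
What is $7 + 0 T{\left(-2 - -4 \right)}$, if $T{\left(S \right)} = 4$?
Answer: $7$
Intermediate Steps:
$7 + 0 T{\left(-2 - -4 \right)} = 7 + 0 \cdot 4 = 7 + 0 = 7$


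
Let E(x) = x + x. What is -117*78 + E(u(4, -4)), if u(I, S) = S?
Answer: -9134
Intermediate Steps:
E(x) = 2*x
-117*78 + E(u(4, -4)) = -117*78 + 2*(-4) = -9126 - 8 = -9134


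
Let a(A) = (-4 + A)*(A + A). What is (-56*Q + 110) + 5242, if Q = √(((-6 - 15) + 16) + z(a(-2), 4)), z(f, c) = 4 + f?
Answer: 5352 - 56*√23 ≈ 5083.4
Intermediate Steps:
a(A) = 2*A*(-4 + A) (a(A) = (-4 + A)*(2*A) = 2*A*(-4 + A))
Q = √23 (Q = √(((-6 - 15) + 16) + (4 + 2*(-2)*(-4 - 2))) = √((-21 + 16) + (4 + 2*(-2)*(-6))) = √(-5 + (4 + 24)) = √(-5 + 28) = √23 ≈ 4.7958)
(-56*Q + 110) + 5242 = (-56*√23 + 110) + 5242 = (110 - 56*√23) + 5242 = 5352 - 56*√23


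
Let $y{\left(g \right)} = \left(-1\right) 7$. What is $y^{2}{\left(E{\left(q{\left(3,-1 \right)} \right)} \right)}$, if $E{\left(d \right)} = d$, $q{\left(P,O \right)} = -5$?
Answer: $49$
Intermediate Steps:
$y{\left(g \right)} = -7$
$y^{2}{\left(E{\left(q{\left(3,-1 \right)} \right)} \right)} = \left(-7\right)^{2} = 49$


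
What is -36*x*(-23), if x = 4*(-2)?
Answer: -6624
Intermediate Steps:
x = -8
-36*x*(-23) = -36*(-8)*(-23) = 288*(-23) = -6624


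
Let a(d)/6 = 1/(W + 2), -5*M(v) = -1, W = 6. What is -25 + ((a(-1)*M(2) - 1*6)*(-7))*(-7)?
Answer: -6233/20 ≈ -311.65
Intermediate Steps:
M(v) = ⅕ (M(v) = -⅕*(-1) = ⅕)
a(d) = ¾ (a(d) = 6/(6 + 2) = 6/8 = 6*(⅛) = ¾)
-25 + ((a(-1)*M(2) - 1*6)*(-7))*(-7) = -25 + (((¾)*(⅕) - 1*6)*(-7))*(-7) = -25 + ((3/20 - 6)*(-7))*(-7) = -25 - 117/20*(-7)*(-7) = -25 + (819/20)*(-7) = -25 - 5733/20 = -6233/20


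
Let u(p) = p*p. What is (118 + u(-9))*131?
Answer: 26069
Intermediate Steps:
u(p) = p²
(118 + u(-9))*131 = (118 + (-9)²)*131 = (118 + 81)*131 = 199*131 = 26069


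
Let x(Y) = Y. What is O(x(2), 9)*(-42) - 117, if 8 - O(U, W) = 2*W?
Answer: 303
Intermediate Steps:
O(U, W) = 8 - 2*W
O(x(2), 9)*(-42) - 117 = (8 - 2*9)*(-42) - 117 = (8 - 18)*(-42) - 117 = -10*(-42) - 117 = 420 - 117 = 303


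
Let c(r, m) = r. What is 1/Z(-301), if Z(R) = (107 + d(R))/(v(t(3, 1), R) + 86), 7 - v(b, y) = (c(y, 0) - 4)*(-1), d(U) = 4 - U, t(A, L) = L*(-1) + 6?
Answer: -53/103 ≈ -0.51456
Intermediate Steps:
t(A, L) = 6 - L (t(A, L) = -L + 6 = 6 - L)
v(b, y) = 3 + y (v(b, y) = 7 - (y - 4)*(-1) = 7 - (-4 + y)*(-1) = 7 - (4 - y) = 7 + (-4 + y) = 3 + y)
Z(R) = (111 - R)/(89 + R) (Z(R) = (107 + (4 - R))/((3 + R) + 86) = (111 - R)/(89 + R))
1/Z(-301) = 1/((111 - 1*(-301))/(89 - 301)) = 1/((111 + 301)/(-212)) = 1/(-1/212*412) = 1/(-103/53) = -53/103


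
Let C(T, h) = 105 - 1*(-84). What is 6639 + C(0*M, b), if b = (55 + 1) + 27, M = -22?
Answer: 6828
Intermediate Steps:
b = 83 (b = 56 + 27 = 83)
C(T, h) = 189 (C(T, h) = 105 + 84 = 189)
6639 + C(0*M, b) = 6639 + 189 = 6828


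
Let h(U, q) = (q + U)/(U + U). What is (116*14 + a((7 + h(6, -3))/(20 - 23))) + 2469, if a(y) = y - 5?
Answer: 49027/12 ≈ 4085.6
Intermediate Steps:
h(U, q) = (U + q)/(2*U) (h(U, q) = (U + q)/((2*U)) = (U + q)*(1/(2*U)) = (U + q)/(2*U))
a(y) = -5 + y
(116*14 + a((7 + h(6, -3))/(20 - 23))) + 2469 = (116*14 + (-5 + (7 + (½)*(6 - 3)/6)/(20 - 23))) + 2469 = (1624 + (-5 + (7 + (½)*(⅙)*3)/(-3))) + 2469 = (1624 + (-5 + (7 + ¼)*(-⅓))) + 2469 = (1624 + (-5 + (29/4)*(-⅓))) + 2469 = (1624 + (-5 - 29/12)) + 2469 = (1624 - 89/12) + 2469 = 19399/12 + 2469 = 49027/12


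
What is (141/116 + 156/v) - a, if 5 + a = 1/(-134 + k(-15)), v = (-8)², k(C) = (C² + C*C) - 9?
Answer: 1232141/142448 ≈ 8.6498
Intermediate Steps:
k(C) = -9 + 2*C² (k(C) = (C² + C²) - 9 = 2*C² - 9 = -9 + 2*C²)
v = 64
a = -1534/307 (a = -5 + 1/(-134 + (-9 + 2*(-15)²)) = -5 + 1/(-134 + (-9 + 2*225)) = -5 + 1/(-134 + (-9 + 450)) = -5 + 1/(-134 + 441) = -5 + 1/307 = -1534/307 ≈ -4.9967)
(141/116 + 156/v) - a = (141/116 + 156/64) - 1*(-1534/307) = (141*(1/116) + 156*(1/64)) + 1534/307 = (141/116 + 39/16) + 1534/307 = 1695/464 + 1534/307 = 1232141/142448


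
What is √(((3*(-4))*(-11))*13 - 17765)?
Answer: I*√16049 ≈ 126.68*I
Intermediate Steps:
√(((3*(-4))*(-11))*13 - 17765) = √(-12*(-11)*13 - 17765) = √(132*13 - 17765) = √(1716 - 17765) = √(-16049) = I*√16049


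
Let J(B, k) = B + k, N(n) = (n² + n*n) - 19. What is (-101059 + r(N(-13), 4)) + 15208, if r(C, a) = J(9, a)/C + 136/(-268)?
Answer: -1834903398/21373 ≈ -85852.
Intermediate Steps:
N(n) = -19 + 2*n² (N(n) = (n² + n²) - 19 = 2*n² - 19 = -19 + 2*n²)
r(C, a) = -34/67 + (9 + a)/C (r(C, a) = (9 + a)/C + 136/(-268) = (9 + a)/C + 136*(-1/268) = (9 + a)/C - 34/67 = -34/67 + (9 + a)/C)
(-101059 + r(N(-13), 4)) + 15208 = (-101059 + (9 + 4 - 34*(-19 + 2*(-13)²)/67)/(-19 + 2*(-13)²)) + 15208 = (-101059 + (9 + 4 - 34*(-19 + 2*169)/67)/(-19 + 2*169)) + 15208 = (-101059 + (9 + 4 - 34*(-19 + 338)/67)/(-19 + 338)) + 15208 = (-101059 + (9 + 4 - 34/67*319)/319) + 15208 = (-101059 + (9 + 4 - 10846/67)/319) + 15208 = (-101059 + (1/319)*(-9975/67)) + 15208 = (-101059 - 9975/21373) + 15208 = -2159943982/21373 + 15208 = -1834903398/21373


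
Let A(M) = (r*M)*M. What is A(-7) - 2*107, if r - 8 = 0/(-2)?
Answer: 178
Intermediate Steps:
r = 8 (r = 8 + 0/(-2) = 8 + 0*(-1/2) = 8 + 0 = 8)
A(M) = 8*M**2 (A(M) = (8*M)*M = 8*M**2)
A(-7) - 2*107 = 8*(-7)**2 - 2*107 = 8*49 - 214 = 392 - 214 = 178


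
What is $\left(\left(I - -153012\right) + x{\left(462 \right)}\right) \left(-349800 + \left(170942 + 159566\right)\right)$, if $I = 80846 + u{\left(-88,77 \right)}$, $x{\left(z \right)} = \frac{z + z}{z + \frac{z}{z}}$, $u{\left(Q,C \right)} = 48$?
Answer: $- \frac{2089312063384}{463} \approx -4.5126 \cdot 10^{9}$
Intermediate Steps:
$x{\left(z \right)} = \frac{2 z}{1 + z}$ ($x{\left(z \right)} = \frac{2 z}{z + 1} = \frac{2 z}{1 + z}$)
$I = 80894$ ($I = 80846 + 48 = 80894$)
$\left(\left(I - -153012\right) + x{\left(462 \right)}\right) \left(-349800 + \left(170942 + 159566\right)\right) = \left(\left(80894 - -153012\right) + 2 \cdot 462 \frac{1}{1 + 462}\right) \left(-349800 + \left(170942 + 159566\right)\right) = \left(\left(80894 + 153012\right) + 2 \cdot 462 \cdot \frac{1}{463}\right) \left(-349800 + 330508\right) = \left(233906 + 2 \cdot 462 \cdot \frac{1}{463}\right) \left(-19292\right) = \left(233906 + \frac{924}{463}\right) \left(-19292\right) = \frac{108299402}{463} \left(-19292\right) = - \frac{2089312063384}{463}$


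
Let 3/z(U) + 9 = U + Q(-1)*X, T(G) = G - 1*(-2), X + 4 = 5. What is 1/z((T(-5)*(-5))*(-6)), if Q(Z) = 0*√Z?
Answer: -33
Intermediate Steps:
X = 1 (X = -4 + 5 = 1)
Q(Z) = 0
T(G) = 2 + G (T(G) = G + 2 = 2 + G)
z(U) = 3/(-9 + U) (z(U) = 3/(-9 + (U + 0*1)) = 3/(-9 + (U + 0)) = 3/(-9 + U))
1/z((T(-5)*(-5))*(-6)) = 1/(3/(-9 + ((2 - 5)*(-5))*(-6))) = 1/(3/(-9 - 3*(-5)*(-6))) = 1/(3/(-9 + 15*(-6))) = 1/(3/(-9 - 90)) = 1/(3/(-99)) = 1/(3*(-1/99)) = 1/(-1/33) = -33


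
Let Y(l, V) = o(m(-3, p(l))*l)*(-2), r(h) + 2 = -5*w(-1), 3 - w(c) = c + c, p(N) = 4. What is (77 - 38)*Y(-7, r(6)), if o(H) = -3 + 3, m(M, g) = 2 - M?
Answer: 0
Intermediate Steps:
w(c) = 3 - 2*c (w(c) = 3 - (c + c) = 3 - 2*c)
o(H) = 0
r(h) = -27 (r(h) = -2 - 5*(3 - 2*(-1)) = -2 - 5*(3 + 2) = -2 - 5*5 = -2 - 25 = -27)
Y(l, V) = 0 (Y(l, V) = 0*(-2) = 0)
(77 - 38)*Y(-7, r(6)) = (77 - 38)*0 = 39*0 = 0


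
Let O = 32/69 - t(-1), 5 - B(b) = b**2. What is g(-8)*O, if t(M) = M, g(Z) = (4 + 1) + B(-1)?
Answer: 303/23 ≈ 13.174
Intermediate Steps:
B(b) = 5 - b**2
g(Z) = 9 (g(Z) = (4 + 1) + (5 - 1*(-1)**2) = 5 + (5 - 1*1) = 5 + (5 - 1) = 5 + 4 = 9)
O = 101/69 (O = 32/69 - 1*(-1) = 32*(1/69) + 1 = 32/69 + 1 = 101/69 ≈ 1.4638)
g(-8)*O = 9*(101/69) = 303/23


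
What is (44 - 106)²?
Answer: 3844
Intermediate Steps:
(44 - 106)² = (-62)² = 3844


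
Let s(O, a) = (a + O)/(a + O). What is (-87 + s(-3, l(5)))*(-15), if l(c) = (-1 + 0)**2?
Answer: 1290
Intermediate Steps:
l(c) = 1 (l(c) = (-1)**2 = 1)
s(O, a) = 1 (s(O, a) = (O + a)/(O + a) = 1)
(-87 + s(-3, l(5)))*(-15) = (-87 + 1)*(-15) = -86*(-15) = 1290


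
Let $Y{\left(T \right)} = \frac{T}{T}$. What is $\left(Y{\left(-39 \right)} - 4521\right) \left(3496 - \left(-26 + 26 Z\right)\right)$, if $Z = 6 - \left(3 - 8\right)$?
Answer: $-14626720$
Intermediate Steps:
$Z = 11$ ($Z = 6 - -5 = 6 + 5 = 11$)
$Y{\left(T \right)} = 1$
$\left(Y{\left(-39 \right)} - 4521\right) \left(3496 - \left(-26 + 26 Z\right)\right) = \left(1 - 4521\right) \left(3496 + \left(26 - 286\right)\right) = - 4520 \left(3496 + \left(26 - 286\right)\right) = - 4520 \left(3496 - 260\right) = \left(-4520\right) 3236 = -14626720$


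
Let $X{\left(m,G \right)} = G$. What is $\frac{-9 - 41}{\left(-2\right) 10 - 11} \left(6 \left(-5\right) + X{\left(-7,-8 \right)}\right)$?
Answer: $- \frac{1900}{31} \approx -61.29$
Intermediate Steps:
$\frac{-9 - 41}{\left(-2\right) 10 - 11} \left(6 \left(-5\right) + X{\left(-7,-8 \right)}\right) = \frac{-9 - 41}{\left(-2\right) 10 - 11} \left(6 \left(-5\right) - 8\right) = - \frac{50}{-20 - 11} \left(-30 - 8\right) = - \frac{50}{-31} \left(-38\right) = \left(-50\right) \left(- \frac{1}{31}\right) \left(-38\right) = \frac{50}{31} \left(-38\right) = - \frac{1900}{31}$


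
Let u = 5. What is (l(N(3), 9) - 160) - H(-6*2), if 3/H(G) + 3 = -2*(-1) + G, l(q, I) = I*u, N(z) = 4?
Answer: -1492/13 ≈ -114.77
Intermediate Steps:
l(q, I) = 5*I (l(q, I) = I*5 = 5*I)
H(G) = 3/(-1 + G) (H(G) = 3/(-3 + (-2*(-1) + G)) = 3/(-3 + (2 + G)) = 3/(-1 + G))
(l(N(3), 9) - 160) - H(-6*2) = (5*9 - 160) - 3/(-1 - 6*2) = (45 - 160) - 3/(-1 - 12) = -115 - 3/(-13) = -115 - 3*(-1)/13 = -115 - 1*(-3/13) = -115 + 3/13 = -1492/13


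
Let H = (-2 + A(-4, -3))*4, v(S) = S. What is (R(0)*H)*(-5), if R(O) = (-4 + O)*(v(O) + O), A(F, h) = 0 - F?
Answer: 0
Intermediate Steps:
A(F, h) = -F
H = 8 (H = (-2 - 1*(-4))*4 = (-2 + 4)*4 = 2*4 = 8)
R(O) = 2*O*(-4 + O) (R(O) = (-4 + O)*(O + O) = (-4 + O)*(2*O) = 2*O*(-4 + O))
(R(0)*H)*(-5) = ((2*0*(-4 + 0))*8)*(-5) = ((2*0*(-4))*8)*(-5) = (0*8)*(-5) = 0*(-5) = 0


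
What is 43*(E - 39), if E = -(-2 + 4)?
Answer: -1763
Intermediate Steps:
E = -2 (E = -1*2 = -2)
43*(E - 39) = 43*(-2 - 39) = 43*(-41) = -1763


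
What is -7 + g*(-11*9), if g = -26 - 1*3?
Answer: 2864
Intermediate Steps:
g = -29 (g = -26 - 3 = -29)
-7 + g*(-11*9) = -7 - (-319)*9 = -7 - 29*(-99) = -7 + 2871 = 2864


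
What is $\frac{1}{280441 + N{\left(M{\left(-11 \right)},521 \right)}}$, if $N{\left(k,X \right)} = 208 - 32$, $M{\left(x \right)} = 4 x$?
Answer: $\frac{1}{280617} \approx 3.5636 \cdot 10^{-6}$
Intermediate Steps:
$N{\left(k,X \right)} = 176$ ($N{\left(k,X \right)} = 208 - 32 = 176$)
$\frac{1}{280441 + N{\left(M{\left(-11 \right)},521 \right)}} = \frac{1}{280441 + 176} = \frac{1}{280617}$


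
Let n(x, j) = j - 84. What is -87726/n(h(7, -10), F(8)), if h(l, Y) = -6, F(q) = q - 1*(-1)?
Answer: 29242/25 ≈ 1169.7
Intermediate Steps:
F(q) = 1 + q (F(q) = q + 1 = 1 + q)
n(x, j) = -84 + j
-87726/n(h(7, -10), F(8)) = -87726/(-84 + (1 + 8)) = -87726/(-84 + 9) = -87726/(-75) = -87726*(-1/75) = 29242/25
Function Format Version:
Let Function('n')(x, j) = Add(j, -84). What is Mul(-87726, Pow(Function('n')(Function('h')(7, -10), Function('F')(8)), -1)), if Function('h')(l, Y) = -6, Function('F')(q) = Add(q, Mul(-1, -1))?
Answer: Rational(29242, 25) ≈ 1169.7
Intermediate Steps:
Function('F')(q) = Add(1, q) (Function('F')(q) = Add(q, 1) = Add(1, q))
Function('n')(x, j) = Add(-84, j)
Mul(-87726, Pow(Function('n')(Function('h')(7, -10), Function('F')(8)), -1)) = Mul(-87726, Pow(Add(-84, Add(1, 8)), -1)) = Mul(-87726, Pow(Add(-84, 9), -1)) = Mul(-87726, Pow(-75, -1)) = Mul(-87726, Rational(-1, 75)) = Rational(29242, 25)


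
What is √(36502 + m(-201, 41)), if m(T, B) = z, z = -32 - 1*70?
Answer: 20*√91 ≈ 190.79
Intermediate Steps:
z = -102 (z = -32 - 70 = -102)
m(T, B) = -102
√(36502 + m(-201, 41)) = √(36502 - 102) = √36400 = 20*√91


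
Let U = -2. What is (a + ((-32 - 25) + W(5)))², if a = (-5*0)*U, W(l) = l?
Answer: 2704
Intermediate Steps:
a = 0 (a = -5*0*(-2) = 0*(-2) = 0)
(a + ((-32 - 25) + W(5)))² = (0 + ((-32 - 25) + 5))² = (0 + (-57 + 5))² = (0 - 52)² = (-52)² = 2704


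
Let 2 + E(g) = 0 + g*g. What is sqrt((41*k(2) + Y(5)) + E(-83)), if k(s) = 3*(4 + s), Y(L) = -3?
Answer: sqrt(7622) ≈ 87.304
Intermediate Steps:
k(s) = 12 + 3*s
E(g) = -2 + g**2 (E(g) = -2 + (0 + g*g) = -2 + (0 + g**2) = -2 + g**2)
sqrt((41*k(2) + Y(5)) + E(-83)) = sqrt((41*(12 + 3*2) - 3) + (-2 + (-83)**2)) = sqrt((41*(12 + 6) - 3) + (-2 + 6889)) = sqrt((41*18 - 3) + 6887) = sqrt((738 - 3) + 6887) = sqrt(735 + 6887) = sqrt(7622)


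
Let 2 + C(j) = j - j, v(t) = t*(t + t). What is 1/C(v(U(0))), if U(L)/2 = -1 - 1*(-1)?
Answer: -1/2 ≈ -0.50000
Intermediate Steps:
U(L) = 0 (U(L) = 2*(-1 - 1*(-1)) = 2*(-1 + 1) = 2*0 = 0)
v(t) = 2*t**2 (v(t) = t*(2*t) = 2*t**2)
C(j) = -2 (C(j) = -2 + (j - j) = -2 + 0 = -2)
1/C(v(U(0))) = 1/(-2) = -1/2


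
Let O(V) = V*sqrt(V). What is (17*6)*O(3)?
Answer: 306*sqrt(3) ≈ 530.01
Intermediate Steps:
O(V) = V**(3/2)
(17*6)*O(3) = (17*6)*3**(3/2) = 102*(3*sqrt(3)) = 306*sqrt(3)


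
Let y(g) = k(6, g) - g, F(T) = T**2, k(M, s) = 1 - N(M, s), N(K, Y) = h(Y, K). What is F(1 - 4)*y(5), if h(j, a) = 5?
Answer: -81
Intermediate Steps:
N(K, Y) = 5
k(M, s) = -4 (k(M, s) = 1 - 1*5 = 1 - 5 = -4)
y(g) = -4 - g
F(1 - 4)*y(5) = (1 - 4)**2*(-4 - 1*5) = (-3)**2*(-4 - 5) = 9*(-9) = -81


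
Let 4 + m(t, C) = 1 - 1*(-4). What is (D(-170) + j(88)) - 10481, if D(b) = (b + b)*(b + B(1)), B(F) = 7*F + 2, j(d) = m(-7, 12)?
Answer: 44260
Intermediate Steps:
m(t, C) = 1 (m(t, C) = -4 + (1 - 1*(-4)) = -4 + (1 + 4) = -4 + 5 = 1)
j(d) = 1
B(F) = 2 + 7*F
D(b) = 2*b*(9 + b) (D(b) = (b + b)*(b + (2 + 7*1)) = (2*b)*(b + (2 + 7)) = (2*b)*(b + 9) = (2*b)*(9 + b) = 2*b*(9 + b))
(D(-170) + j(88)) - 10481 = (2*(-170)*(9 - 170) + 1) - 10481 = (2*(-170)*(-161) + 1) - 10481 = (54740 + 1) - 10481 = 54741 - 10481 = 44260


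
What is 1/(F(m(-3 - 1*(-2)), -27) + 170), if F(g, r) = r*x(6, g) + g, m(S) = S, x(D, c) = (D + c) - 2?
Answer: 1/88 ≈ 0.011364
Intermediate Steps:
x(D, c) = -2 + D + c
F(g, r) = g + r*(4 + g) (F(g, r) = r*(-2 + 6 + g) + g = r*(4 + g) + g = g + r*(4 + g))
1/(F(m(-3 - 1*(-2)), -27) + 170) = 1/(((-3 - 1*(-2)) - 27*(4 + (-3 - 1*(-2)))) + 170) = 1/(((-3 + 2) - 27*(4 + (-3 + 2))) + 170) = 1/((-1 - 27*(4 - 1)) + 170) = 1/((-1 - 27*3) + 170) = 1/((-1 - 81) + 170) = 1/(-82 + 170) = 1/88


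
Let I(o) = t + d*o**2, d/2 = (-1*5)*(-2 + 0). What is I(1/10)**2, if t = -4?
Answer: 361/25 ≈ 14.440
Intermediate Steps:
d = 20 (d = 2*((-1*5)*(-2 + 0)) = 2*(-5*(-2)) = 2*10 = 20)
I(o) = -4 + 20*o**2
I(1/10)**2 = (-4 + 20*(1/10)**2)**2 = (-4 + 20*(1/100))**2 = (-4 + 1/5)**2 = (-19/5)**2 = 361/25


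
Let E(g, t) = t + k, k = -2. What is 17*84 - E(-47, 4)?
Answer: 1426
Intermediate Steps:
E(g, t) = -2 + t (E(g, t) = t - 2 = -2 + t)
17*84 - E(-47, 4) = 17*84 - (-2 + 4) = 1428 - 1*2 = 1428 - 2 = 1426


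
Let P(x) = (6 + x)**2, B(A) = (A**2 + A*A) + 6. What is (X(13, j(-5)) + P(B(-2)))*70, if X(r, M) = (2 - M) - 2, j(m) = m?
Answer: 28350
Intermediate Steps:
B(A) = 6 + 2*A**2 (B(A) = (A**2 + A**2) + 6 = 2*A**2 + 6 = 6 + 2*A**2)
X(r, M) = -M
(X(13, j(-5)) + P(B(-2)))*70 = (-1*(-5) + (6 + (6 + 2*(-2)**2))**2)*70 = (5 + (6 + (6 + 2*4))**2)*70 = (5 + (6 + (6 + 8))**2)*70 = (5 + (6 + 14)**2)*70 = (5 + 20**2)*70 = (5 + 400)*70 = 405*70 = 28350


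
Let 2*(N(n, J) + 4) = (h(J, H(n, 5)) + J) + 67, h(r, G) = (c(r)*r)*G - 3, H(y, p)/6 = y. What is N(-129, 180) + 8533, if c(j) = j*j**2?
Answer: -406257111349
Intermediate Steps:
c(j) = j**3
H(y, p) = 6*y
h(r, G) = -3 + G*r**4 (h(r, G) = (r**3*r)*G - 3 = r**4*G - 3 = G*r**4 - 3 = -3 + G*r**4)
N(n, J) = 28 + J/2 + 3*n*J**4 (N(n, J) = -4 + (((-3 + (6*n)*J**4) + J) + 67)/2 = -4 + (((-3 + 6*n*J**4) + J) + 67)/2 = -4 + ((-3 + J + 6*n*J**4) + 67)/2 = -4 + (64 + J + 6*n*J**4)/2 = -4 + (32 + J/2 + 3*n*J**4) = 28 + J/2 + 3*n*J**4)
N(-129, 180) + 8533 = (28 + (1/2)*180 + 3*(-129)*180**4) + 8533 = (28 + 90 + 3*(-129)*1049760000) + 8533 = (28 + 90 - 406257120000) + 8533 = -406257119882 + 8533 = -406257111349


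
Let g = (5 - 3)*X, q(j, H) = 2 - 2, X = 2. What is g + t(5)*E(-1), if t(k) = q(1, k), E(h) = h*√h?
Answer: 4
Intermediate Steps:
q(j, H) = 0
E(h) = h^(3/2)
t(k) = 0
g = 4 (g = (5 - 3)*2 = 2*2 = 4)
g + t(5)*E(-1) = 4 + 0*(-1)^(3/2) = 4 + 0*(-I) = 4 + 0 = 4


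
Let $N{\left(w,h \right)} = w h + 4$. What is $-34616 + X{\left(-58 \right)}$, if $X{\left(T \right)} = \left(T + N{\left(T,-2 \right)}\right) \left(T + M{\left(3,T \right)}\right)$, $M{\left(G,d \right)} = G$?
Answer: $-38026$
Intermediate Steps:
$N{\left(w,h \right)} = 4 + h w$ ($N{\left(w,h \right)} = h w + 4 = 4 + h w$)
$X{\left(T \right)} = \left(3 + T\right) \left(4 - T\right)$ ($X{\left(T \right)} = \left(T - \left(-4 + 2 T\right)\right) \left(T + 3\right) = \left(4 - T\right) \left(3 + T\right) = \left(3 + T\right) \left(4 - T\right)$)
$-34616 + X{\left(-58 \right)} = -34616 - 3410 = -38026$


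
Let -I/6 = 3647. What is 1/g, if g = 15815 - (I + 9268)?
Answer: 1/28429 ≈ 3.5175e-5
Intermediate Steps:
I = -21882 (I = -6*3647 = -21882)
g = 28429 (g = 15815 - (-21882 + 9268) = 15815 - 1*(-12614) = 15815 + 12614 = 28429)
1/g = 1/28429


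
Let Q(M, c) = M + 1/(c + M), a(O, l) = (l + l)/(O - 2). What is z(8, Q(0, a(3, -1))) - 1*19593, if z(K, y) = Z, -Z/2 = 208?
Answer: -20009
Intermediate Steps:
a(O, l) = 2*l/(-2 + O) (a(O, l) = (2*l)/(-2 + O) = 2*l/(-2 + O))
Z = -416 (Z = -2*208 = -416)
Q(M, c) = M + 1/(M + c)
z(K, y) = -416
z(8, Q(0, a(3, -1))) - 1*19593 = -416 - 1*19593 = -416 - 19593 = -20009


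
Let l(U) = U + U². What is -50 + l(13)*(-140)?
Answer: -25530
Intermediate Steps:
-50 + l(13)*(-140) = -50 + (13*(1 + 13))*(-140) = -50 + (13*14)*(-140) = -50 + 182*(-140) = -50 - 25480 = -25530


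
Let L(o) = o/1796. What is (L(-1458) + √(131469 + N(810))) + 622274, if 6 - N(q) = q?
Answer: 558801323/898 + √130665 ≈ 6.2264e+5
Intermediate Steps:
N(q) = 6 - q
L(o) = o/1796 (L(o) = o*(1/1796) = o/1796)
(L(-1458) + √(131469 + N(810))) + 622274 = ((1/1796)*(-1458) + √(131469 + (6 - 1*810))) + 622274 = (-729/898 + √(131469 + (6 - 810))) + 622274 = (-729/898 + √(131469 - 804)) + 622274 = (-729/898 + √130665) + 622274 = 558801323/898 + √130665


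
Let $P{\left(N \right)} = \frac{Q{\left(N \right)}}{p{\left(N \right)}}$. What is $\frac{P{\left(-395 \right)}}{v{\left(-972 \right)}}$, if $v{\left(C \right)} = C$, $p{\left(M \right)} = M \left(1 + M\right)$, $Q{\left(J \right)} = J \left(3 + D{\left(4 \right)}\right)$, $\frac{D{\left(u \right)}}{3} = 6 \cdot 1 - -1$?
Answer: $\frac{1}{15957} \approx 6.2668 \cdot 10^{-5}$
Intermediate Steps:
$D{\left(u \right)} = 21$ ($D{\left(u \right)} = 3 \left(6 \cdot 1 - -1\right) = 3 \left(6 + 1\right) = 3 \cdot 7 = 21$)
$Q{\left(J \right)} = 24 J$ ($Q{\left(J \right)} = J \left(3 + 21\right) = J 24 = 24 J$)
$P{\left(N \right)} = \frac{24}{1 + N}$ ($P{\left(N \right)} = \frac{24 N}{N \left(1 + N\right)} = 24 N \frac{1}{N \left(1 + N\right)} = \frac{24}{1 + N}$)
$\frac{P{\left(-395 \right)}}{v{\left(-972 \right)}} = \frac{24 \frac{1}{1 - 395}}{-972} = \frac{24}{-394} \left(- \frac{1}{972}\right) = 24 \left(- \frac{1}{394}\right) \left(- \frac{1}{972}\right) = \left(- \frac{12}{197}\right) \left(- \frac{1}{972}\right) = \frac{1}{15957}$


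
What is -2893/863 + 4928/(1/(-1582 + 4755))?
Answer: 13494334579/863 ≈ 1.5637e+7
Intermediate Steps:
-2893/863 + 4928/(1/(-1582 + 4755)) = -2893*1/863 + 4928/(1/3173) = -2893/863 + 4928/(1/3173) = -2893/863 + 4928*3173 = -2893/863 + 15636544 = 13494334579/863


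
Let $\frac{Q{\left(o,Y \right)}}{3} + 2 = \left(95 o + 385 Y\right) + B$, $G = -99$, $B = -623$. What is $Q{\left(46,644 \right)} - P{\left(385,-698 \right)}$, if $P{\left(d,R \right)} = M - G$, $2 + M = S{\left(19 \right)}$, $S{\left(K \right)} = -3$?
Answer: $754961$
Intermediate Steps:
$M = -5$ ($M = -2 - 3 = -5$)
$Q{\left(o,Y \right)} = -1875 + 285 o + 1155 Y$ ($Q{\left(o,Y \right)} = -6 + 3 \left(\left(95 o + 385 Y\right) - 623\right) = -6 + 3 \left(-623 + 95 o + 385 Y\right) = -6 + \left(-1869 + 285 o + 1155 Y\right) = -1875 + 285 o + 1155 Y$)
$P{\left(d,R \right)} = 94$ ($P{\left(d,R \right)} = -5 - -99 = -5 + 99 = 94$)
$Q{\left(46,644 \right)} - P{\left(385,-698 \right)} = \left(-1875 + 285 \cdot 46 + 1155 \cdot 644\right) - 94 = \left(-1875 + 13110 + 743820\right) - 94 = 755055 - 94 = 754961$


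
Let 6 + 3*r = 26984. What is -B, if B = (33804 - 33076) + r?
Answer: -29162/3 ≈ -9720.7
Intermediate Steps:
r = 26978/3 (r = -2 + (⅓)*26984 = -2 + 26984/3 = 26978/3 ≈ 8992.7)
B = 29162/3 (B = (33804 - 33076) + 26978/3 = 728 + 26978/3 = 29162/3 ≈ 9720.7)
-B = -1*29162/3 = -29162/3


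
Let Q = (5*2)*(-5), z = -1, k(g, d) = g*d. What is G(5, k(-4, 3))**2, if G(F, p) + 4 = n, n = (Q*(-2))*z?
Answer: 10816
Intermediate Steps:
k(g, d) = d*g
Q = -50 (Q = 10*(-5) = -50)
n = -100 (n = -50*(-2)*(-1) = 100*(-1) = -100)
G(F, p) = -104 (G(F, p) = -4 - 100 = -104)
G(5, k(-4, 3))**2 = (-104)**2 = 10816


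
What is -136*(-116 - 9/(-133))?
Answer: 2096984/133 ≈ 15767.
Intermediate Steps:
-136*(-116 - 9/(-133)) = -136*(-116 - 9*(-1/133)) = -136*(-116 + 9/133) = -136*(-15419/133) = 2096984/133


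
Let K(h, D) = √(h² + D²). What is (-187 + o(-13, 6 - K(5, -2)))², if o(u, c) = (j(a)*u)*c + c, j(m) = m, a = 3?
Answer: 214101 - 31540*√29 ≈ 44253.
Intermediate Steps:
K(h, D) = √(D² + h²)
o(u, c) = c + 3*c*u (o(u, c) = (3*u)*c + c = 3*c*u + c = c + 3*c*u)
(-187 + o(-13, 6 - K(5, -2)))² = (-187 + (6 - √((-2)² + 5²))*(1 + 3*(-13)))² = (-187 + (6 - √(4 + 25))*(1 - 39))² = (-187 + (6 - √29)*(-38))² = (-187 + (-228 + 38*√29))² = (-415 + 38*√29)²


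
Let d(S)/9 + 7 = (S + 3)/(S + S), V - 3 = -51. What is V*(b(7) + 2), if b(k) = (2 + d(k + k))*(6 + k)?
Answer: 241908/7 ≈ 34558.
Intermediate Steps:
V = -48 (V = 3 - 51 = -48)
d(S) = -63 + 9*(3 + S)/(2*S) (d(S) = -63 + 9*((S + 3)/(S + S)) = -63 + 9*((3 + S)/((2*S))) = -63 + 9*((3 + S)*(1/(2*S))) = -63 + 9*((3 + S)/(2*S)) = -63 + 9*(3 + S)/(2*S))
b(k) = (2 + 9*(3 - 26*k)/(4*k))*(6 + k) (b(k) = (2 + 9*(3 - 13*(k + k))/(2*(k + k)))*(6 + k) = (2 + 9*(3 - 26*k)/(2*((2*k))))*(6 + k) = (2 + 9*(1/(2*k))*(3 - 26*k)/2)*(6 + k) = (2 + 9*(3 - 26*k)/(4*k))*(6 + k))
V*(b(7) + 2) = -48*((¼)*(162 - 1329*7 - 226*7²)/7 + 2) = -48*((¼)*(⅐)*(162 - 9303 - 226*49) + 2) = -48*((¼)*(⅐)*(162 - 9303 - 11074) + 2) = -48*((¼)*(⅐)*(-20215) + 2) = -48*(-20215/28 + 2) = -48*(-20159/28) = 241908/7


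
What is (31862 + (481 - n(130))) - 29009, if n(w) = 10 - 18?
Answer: 3342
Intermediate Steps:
n(w) = -8
(31862 + (481 - n(130))) - 29009 = (31862 + (481 - 1*(-8))) - 29009 = (31862 + (481 + 8)) - 29009 = (31862 + 489) - 29009 = 32351 - 29009 = 3342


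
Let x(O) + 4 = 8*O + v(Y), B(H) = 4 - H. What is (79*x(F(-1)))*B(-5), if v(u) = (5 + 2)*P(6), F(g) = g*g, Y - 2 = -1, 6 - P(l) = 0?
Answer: 32706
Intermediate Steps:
P(l) = 6 (P(l) = 6 - 1*0 = 6 + 0 = 6)
Y = 1 (Y = 2 - 1 = 1)
F(g) = g²
v(u) = 42 (v(u) = (5 + 2)*6 = 7*6 = 42)
x(O) = 38 + 8*O (x(O) = -4 + (8*O + 42) = -4 + (42 + 8*O) = 38 + 8*O)
(79*x(F(-1)))*B(-5) = (79*(38 + 8*(-1)²))*(4 - 1*(-5)) = (79*(38 + 8*1))*(4 + 5) = (79*(38 + 8))*9 = (79*46)*9 = 3634*9 = 32706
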